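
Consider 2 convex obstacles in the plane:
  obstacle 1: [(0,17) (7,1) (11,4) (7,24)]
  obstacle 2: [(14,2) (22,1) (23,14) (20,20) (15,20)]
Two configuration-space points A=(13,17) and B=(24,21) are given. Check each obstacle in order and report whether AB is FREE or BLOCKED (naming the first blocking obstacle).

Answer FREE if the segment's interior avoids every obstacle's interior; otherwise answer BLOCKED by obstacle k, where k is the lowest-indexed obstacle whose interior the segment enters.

BLOCKED by obstacle 2

Obstacle 1 [(0,17) (7,1) (11,4) (7,24)]:
  edge (0,17)–(7,1): clear
  edge (7,1)–(11,4): clear
  edge (11,4)–(7,24): clear
  edge (7,24)–(0,17): clear
  midpoint (37/2,19) outside
  → clear
Obstacle 2 [(14,2) (22,1) (23,14) (20,20) (15,20)]:
  edge (14,2)–(22,1): clear
  edge (22,1)–(23,14): clear
  edge (23,14)–(20,20): crosses AB
  edge (20,20)–(15,20): clear
  edge (15,20)–(14,2): crosses AB
  → BLOCKED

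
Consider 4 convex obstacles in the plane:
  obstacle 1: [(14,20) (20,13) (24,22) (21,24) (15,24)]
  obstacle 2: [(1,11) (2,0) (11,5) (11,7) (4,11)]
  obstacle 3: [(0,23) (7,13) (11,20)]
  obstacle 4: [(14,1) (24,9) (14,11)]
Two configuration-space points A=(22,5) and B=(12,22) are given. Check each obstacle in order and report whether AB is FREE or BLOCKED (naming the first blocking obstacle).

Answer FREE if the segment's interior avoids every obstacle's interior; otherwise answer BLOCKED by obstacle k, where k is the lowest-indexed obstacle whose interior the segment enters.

Obstacle 1 [(14,20) (20,13) (24,22) (21,24) (15,24)]:
  edge (14,20)–(20,13): clear
  edge (20,13)–(24,22): clear
  edge (24,22)–(21,24): clear
  edge (21,24)–(15,24): clear
  edge (15,24)–(14,20): clear
  midpoint (17,27/2) outside
  → clear
Obstacle 2 [(1,11) (2,0) (11,5) (11,7) (4,11)]:
  edge (1,11)–(2,0): clear
  edge (2,0)–(11,5): clear
  edge (11,5)–(11,7): clear
  edge (11,7)–(4,11): clear
  edge (4,11)–(1,11): clear
  midpoint (17,27/2) outside
  → clear
Obstacle 3 [(0,23) (7,13) (11,20)]:
  edge (0,23)–(7,13): clear
  edge (7,13)–(11,20): clear
  edge (11,20)–(0,23): clear
  midpoint (17,27/2) outside
  → clear
Obstacle 4 [(14,1) (24,9) (14,11)]:
  edge (14,1)–(24,9): crosses AB
  edge (24,9)–(14,11): crosses AB
  edge (14,11)–(14,1): clear
  → BLOCKED

BLOCKED by obstacle 4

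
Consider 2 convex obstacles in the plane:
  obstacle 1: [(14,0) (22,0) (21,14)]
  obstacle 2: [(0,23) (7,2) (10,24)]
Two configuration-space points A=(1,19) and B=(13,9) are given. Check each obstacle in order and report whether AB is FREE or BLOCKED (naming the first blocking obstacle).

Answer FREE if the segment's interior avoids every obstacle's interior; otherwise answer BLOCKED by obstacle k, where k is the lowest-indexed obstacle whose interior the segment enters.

BLOCKED by obstacle 2

Obstacle 1 [(14,0) (22,0) (21,14)]:
  edge (14,0)–(22,0): clear
  edge (22,0)–(21,14): clear
  edge (21,14)–(14,0): clear
  midpoint (7,14) outside
  → clear
Obstacle 2 [(0,23) (7,2) (10,24)]:
  edge (0,23)–(7,2): crosses AB
  edge (7,2)–(10,24): crosses AB
  edge (10,24)–(0,23): clear
  → BLOCKED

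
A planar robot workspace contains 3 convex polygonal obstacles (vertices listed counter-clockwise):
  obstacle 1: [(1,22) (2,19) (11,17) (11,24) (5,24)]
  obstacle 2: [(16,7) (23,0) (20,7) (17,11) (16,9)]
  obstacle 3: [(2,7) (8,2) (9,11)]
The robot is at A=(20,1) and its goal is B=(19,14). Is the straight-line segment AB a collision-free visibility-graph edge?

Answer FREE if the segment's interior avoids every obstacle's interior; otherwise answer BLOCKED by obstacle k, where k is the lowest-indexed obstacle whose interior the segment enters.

BLOCKED by obstacle 2

Obstacle 1 [(1,22) (2,19) (11,17) (11,24) (5,24)]:
  edge (1,22)–(2,19): clear
  edge (2,19)–(11,17): clear
  edge (11,17)–(11,24): clear
  edge (11,24)–(5,24): clear
  edge (5,24)–(1,22): clear
  midpoint (39/2,15/2) outside
  → clear
Obstacle 2 [(16,7) (23,0) (20,7) (17,11) (16,9)]:
  edge (16,7)–(23,0): crosses AB
  edge (23,0)–(20,7): clear
  edge (20,7)–(17,11): crosses AB
  edge (17,11)–(16,9): clear
  edge (16,9)–(16,7): clear
  → BLOCKED
Obstacle 3 [(2,7) (8,2) (9,11)]:
  edge (2,7)–(8,2): clear
  edge (8,2)–(9,11): clear
  edge (9,11)–(2,7): clear
  midpoint (39/2,15/2) outside
  → clear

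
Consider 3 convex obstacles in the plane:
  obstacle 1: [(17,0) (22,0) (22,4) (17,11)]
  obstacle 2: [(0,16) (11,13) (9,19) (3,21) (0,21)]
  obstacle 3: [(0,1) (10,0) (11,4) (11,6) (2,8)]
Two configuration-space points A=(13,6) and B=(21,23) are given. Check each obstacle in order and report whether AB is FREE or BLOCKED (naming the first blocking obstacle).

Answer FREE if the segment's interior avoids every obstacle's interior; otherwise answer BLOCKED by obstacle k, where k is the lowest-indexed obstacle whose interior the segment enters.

Obstacle 1 [(17,0) (22,0) (22,4) (17,11)]:
  edge (17,0)–(22,0): clear
  edge (22,0)–(22,4): clear
  edge (22,4)–(17,11): clear
  edge (17,11)–(17,0): clear
  midpoint (17,29/2) outside
  → clear
Obstacle 2 [(0,16) (11,13) (9,19) (3,21) (0,21)]:
  edge (0,16)–(11,13): clear
  edge (11,13)–(9,19): clear
  edge (9,19)–(3,21): clear
  edge (3,21)–(0,21): clear
  edge (0,21)–(0,16): clear
  midpoint (17,29/2) outside
  → clear
Obstacle 3 [(0,1) (10,0) (11,4) (11,6) (2,8)]:
  edge (0,1)–(10,0): clear
  edge (10,0)–(11,4): clear
  edge (11,4)–(11,6): clear
  edge (11,6)–(2,8): clear
  edge (2,8)–(0,1): clear
  midpoint (17,29/2) outside
  → clear

FREE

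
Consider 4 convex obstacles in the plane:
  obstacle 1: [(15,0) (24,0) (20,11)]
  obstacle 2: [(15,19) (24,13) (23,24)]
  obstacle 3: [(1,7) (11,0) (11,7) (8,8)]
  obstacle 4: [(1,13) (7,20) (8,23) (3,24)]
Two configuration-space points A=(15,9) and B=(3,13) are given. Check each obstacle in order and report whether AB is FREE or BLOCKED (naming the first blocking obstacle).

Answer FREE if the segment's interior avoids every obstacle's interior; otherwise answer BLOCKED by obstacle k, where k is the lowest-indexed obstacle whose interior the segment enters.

Obstacle 1 [(15,0) (24,0) (20,11)]:
  edge (15,0)–(24,0): clear
  edge (24,0)–(20,11): clear
  edge (20,11)–(15,0): clear
  midpoint (9,11) outside
  → clear
Obstacle 2 [(15,19) (24,13) (23,24)]:
  edge (15,19)–(24,13): clear
  edge (24,13)–(23,24): clear
  edge (23,24)–(15,19): clear
  midpoint (9,11) outside
  → clear
Obstacle 3 [(1,7) (11,0) (11,7) (8,8)]:
  edge (1,7)–(11,0): clear
  edge (11,0)–(11,7): clear
  edge (11,7)–(8,8): clear
  edge (8,8)–(1,7): clear
  midpoint (9,11) outside
  → clear
Obstacle 4 [(1,13) (7,20) (8,23) (3,24)]:
  edge (1,13)–(7,20): clear
  edge (7,20)–(8,23): clear
  edge (8,23)–(3,24): clear
  edge (3,24)–(1,13): clear
  midpoint (9,11) outside
  → clear

FREE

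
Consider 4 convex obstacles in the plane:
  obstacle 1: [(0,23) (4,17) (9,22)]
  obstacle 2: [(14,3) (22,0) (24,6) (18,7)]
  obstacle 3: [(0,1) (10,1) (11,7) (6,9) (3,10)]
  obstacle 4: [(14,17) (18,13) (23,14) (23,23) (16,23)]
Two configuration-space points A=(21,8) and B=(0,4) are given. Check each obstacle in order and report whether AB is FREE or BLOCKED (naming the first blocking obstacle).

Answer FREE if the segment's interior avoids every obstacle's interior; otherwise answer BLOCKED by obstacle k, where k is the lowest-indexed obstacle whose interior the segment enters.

Obstacle 1 [(0,23) (4,17) (9,22)]:
  edge (0,23)–(4,17): clear
  edge (4,17)–(9,22): clear
  edge (9,22)–(0,23): clear
  midpoint (21/2,6) outside
  → clear
Obstacle 2 [(14,3) (22,0) (24,6) (18,7)]:
  edge (14,3)–(22,0): clear
  edge (22,0)–(24,6): clear
  edge (24,6)–(18,7): clear
  edge (18,7)–(14,3): clear
  midpoint (21/2,6) outside
  → clear
Obstacle 3 [(0,1) (10,1) (11,7) (6,9) (3,10)]:
  edge (0,1)–(10,1): clear
  edge (10,1)–(11,7): crosses AB
  edge (11,7)–(6,9): clear
  edge (6,9)–(3,10): clear
  edge (3,10)–(0,1): crosses AB
  → BLOCKED
Obstacle 4 [(14,17) (18,13) (23,14) (23,23) (16,23)]:
  edge (14,17)–(18,13): clear
  edge (18,13)–(23,14): clear
  edge (23,14)–(23,23): clear
  edge (23,23)–(16,23): clear
  edge (16,23)–(14,17): clear
  midpoint (21/2,6) outside
  → clear

BLOCKED by obstacle 3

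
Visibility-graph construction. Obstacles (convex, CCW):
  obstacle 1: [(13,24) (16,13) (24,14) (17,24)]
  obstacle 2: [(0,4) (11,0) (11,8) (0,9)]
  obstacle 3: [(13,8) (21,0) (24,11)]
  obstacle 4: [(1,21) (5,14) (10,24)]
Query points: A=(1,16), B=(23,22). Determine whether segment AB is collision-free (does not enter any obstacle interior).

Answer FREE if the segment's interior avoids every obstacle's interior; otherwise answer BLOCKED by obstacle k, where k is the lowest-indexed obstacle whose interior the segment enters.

Obstacle 1 [(13,24) (16,13) (24,14) (17,24)]:
  edge (13,24)–(16,13): crosses AB
  edge (16,13)–(24,14): clear
  edge (24,14)–(17,24): crosses AB
  edge (17,24)–(13,24): clear
  → BLOCKED
Obstacle 2 [(0,4) (11,0) (11,8) (0,9)]:
  edge (0,4)–(11,0): clear
  edge (11,0)–(11,8): clear
  edge (11,8)–(0,9): clear
  edge (0,9)–(0,4): clear
  midpoint (12,19) outside
  → clear
Obstacle 3 [(13,8) (21,0) (24,11)]:
  edge (13,8)–(21,0): clear
  edge (21,0)–(24,11): clear
  edge (24,11)–(13,8): clear
  midpoint (12,19) outside
  → clear
Obstacle 4 [(1,21) (5,14) (10,24)]:
  edge (1,21)–(5,14): crosses AB
  edge (5,14)–(10,24): crosses AB
  edge (10,24)–(1,21): clear
  → BLOCKED

BLOCKED by obstacle 1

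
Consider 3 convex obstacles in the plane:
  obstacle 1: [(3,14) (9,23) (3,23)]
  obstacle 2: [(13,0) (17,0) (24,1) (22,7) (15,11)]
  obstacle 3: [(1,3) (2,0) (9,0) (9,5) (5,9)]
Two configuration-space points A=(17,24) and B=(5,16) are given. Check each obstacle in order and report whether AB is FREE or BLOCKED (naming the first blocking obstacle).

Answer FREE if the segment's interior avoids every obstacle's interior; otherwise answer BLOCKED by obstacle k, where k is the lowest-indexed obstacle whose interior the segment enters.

FREE

Obstacle 1 [(3,14) (9,23) (3,23)]:
  edge (3,14)–(9,23): clear
  edge (9,23)–(3,23): clear
  edge (3,23)–(3,14): clear
  midpoint (11,20) outside
  → clear
Obstacle 2 [(13,0) (17,0) (24,1) (22,7) (15,11)]:
  edge (13,0)–(17,0): clear
  edge (17,0)–(24,1): clear
  edge (24,1)–(22,7): clear
  edge (22,7)–(15,11): clear
  edge (15,11)–(13,0): clear
  midpoint (11,20) outside
  → clear
Obstacle 3 [(1,3) (2,0) (9,0) (9,5) (5,9)]:
  edge (1,3)–(2,0): clear
  edge (2,0)–(9,0): clear
  edge (9,0)–(9,5): clear
  edge (9,5)–(5,9): clear
  edge (5,9)–(1,3): clear
  midpoint (11,20) outside
  → clear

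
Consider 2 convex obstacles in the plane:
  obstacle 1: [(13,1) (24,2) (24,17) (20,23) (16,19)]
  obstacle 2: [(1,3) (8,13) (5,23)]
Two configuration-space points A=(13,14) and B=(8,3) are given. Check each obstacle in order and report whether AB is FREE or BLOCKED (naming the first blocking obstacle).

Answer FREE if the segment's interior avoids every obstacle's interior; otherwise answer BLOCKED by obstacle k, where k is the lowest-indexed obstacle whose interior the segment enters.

Obstacle 1 [(13,1) (24,2) (24,17) (20,23) (16,19)]:
  edge (13,1)–(24,2): clear
  edge (24,2)–(24,17): clear
  edge (24,17)–(20,23): clear
  edge (20,23)–(16,19): clear
  edge (16,19)–(13,1): clear
  midpoint (21/2,17/2) outside
  → clear
Obstacle 2 [(1,3) (8,13) (5,23)]:
  edge (1,3)–(8,13): clear
  edge (8,13)–(5,23): clear
  edge (5,23)–(1,3): clear
  midpoint (21/2,17/2) outside
  → clear

FREE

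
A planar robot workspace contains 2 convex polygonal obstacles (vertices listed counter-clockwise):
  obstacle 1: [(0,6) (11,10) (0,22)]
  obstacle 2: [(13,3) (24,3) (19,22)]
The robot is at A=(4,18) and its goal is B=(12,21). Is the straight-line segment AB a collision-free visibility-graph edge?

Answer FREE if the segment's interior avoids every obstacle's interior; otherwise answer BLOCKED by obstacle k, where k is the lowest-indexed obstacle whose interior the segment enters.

FREE

Obstacle 1 [(0,6) (11,10) (0,22)]:
  edge (0,6)–(11,10): clear
  edge (11,10)–(0,22): clear
  edge (0,22)–(0,6): clear
  midpoint (8,39/2) outside
  → clear
Obstacle 2 [(13,3) (24,3) (19,22)]:
  edge (13,3)–(24,3): clear
  edge (24,3)–(19,22): clear
  edge (19,22)–(13,3): clear
  midpoint (8,39/2) outside
  → clear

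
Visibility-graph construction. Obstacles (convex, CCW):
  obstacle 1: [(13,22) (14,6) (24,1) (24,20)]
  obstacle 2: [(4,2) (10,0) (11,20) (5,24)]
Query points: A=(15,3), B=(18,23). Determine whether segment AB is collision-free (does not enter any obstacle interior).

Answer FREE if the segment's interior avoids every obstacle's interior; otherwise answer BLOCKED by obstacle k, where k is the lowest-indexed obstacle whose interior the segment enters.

BLOCKED by obstacle 1

Obstacle 1 [(13,22) (14,6) (24,1) (24,20)]:
  edge (13,22)–(14,6): clear
  edge (14,6)–(24,1): crosses AB
  edge (24,1)–(24,20): clear
  edge (24,20)–(13,22): crosses AB
  → BLOCKED
Obstacle 2 [(4,2) (10,0) (11,20) (5,24)]:
  edge (4,2)–(10,0): clear
  edge (10,0)–(11,20): clear
  edge (11,20)–(5,24): clear
  edge (5,24)–(4,2): clear
  midpoint (33/2,13) outside
  → clear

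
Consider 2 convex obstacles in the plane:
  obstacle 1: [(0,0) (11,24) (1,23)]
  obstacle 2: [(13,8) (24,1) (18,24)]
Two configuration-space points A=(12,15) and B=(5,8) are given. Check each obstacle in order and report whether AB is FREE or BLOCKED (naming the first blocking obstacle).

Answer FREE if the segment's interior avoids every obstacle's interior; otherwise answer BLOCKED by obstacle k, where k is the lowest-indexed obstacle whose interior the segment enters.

FREE

Obstacle 1 [(0,0) (11,24) (1,23)]:
  edge (0,0)–(11,24): clear
  edge (11,24)–(1,23): clear
  edge (1,23)–(0,0): clear
  midpoint (17/2,23/2) outside
  → clear
Obstacle 2 [(13,8) (24,1) (18,24)]:
  edge (13,8)–(24,1): clear
  edge (24,1)–(18,24): clear
  edge (18,24)–(13,8): clear
  midpoint (17/2,23/2) outside
  → clear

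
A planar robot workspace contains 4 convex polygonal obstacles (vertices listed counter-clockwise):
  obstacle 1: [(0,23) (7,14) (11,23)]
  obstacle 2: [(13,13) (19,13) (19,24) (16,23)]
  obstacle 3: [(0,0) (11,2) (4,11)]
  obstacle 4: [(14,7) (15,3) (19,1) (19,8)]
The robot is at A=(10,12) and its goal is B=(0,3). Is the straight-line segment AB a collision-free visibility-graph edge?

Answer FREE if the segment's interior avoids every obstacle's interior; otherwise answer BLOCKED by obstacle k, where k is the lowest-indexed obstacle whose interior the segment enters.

BLOCKED by obstacle 3

Obstacle 1 [(0,23) (7,14) (11,23)]:
  edge (0,23)–(7,14): clear
  edge (7,14)–(11,23): clear
  edge (11,23)–(0,23): clear
  midpoint (5,15/2) outside
  → clear
Obstacle 2 [(13,13) (19,13) (19,24) (16,23)]:
  edge (13,13)–(19,13): clear
  edge (19,13)–(19,24): clear
  edge (19,24)–(16,23): clear
  edge (16,23)–(13,13): clear
  midpoint (5,15/2) outside
  → clear
Obstacle 3 [(0,0) (11,2) (4,11)]:
  edge (0,0)–(11,2): clear
  edge (11,2)–(4,11): crosses AB
  edge (4,11)–(0,0): crosses AB
  → BLOCKED
Obstacle 4 [(14,7) (15,3) (19,1) (19,8)]:
  edge (14,7)–(15,3): clear
  edge (15,3)–(19,1): clear
  edge (19,1)–(19,8): clear
  edge (19,8)–(14,7): clear
  midpoint (5,15/2) outside
  → clear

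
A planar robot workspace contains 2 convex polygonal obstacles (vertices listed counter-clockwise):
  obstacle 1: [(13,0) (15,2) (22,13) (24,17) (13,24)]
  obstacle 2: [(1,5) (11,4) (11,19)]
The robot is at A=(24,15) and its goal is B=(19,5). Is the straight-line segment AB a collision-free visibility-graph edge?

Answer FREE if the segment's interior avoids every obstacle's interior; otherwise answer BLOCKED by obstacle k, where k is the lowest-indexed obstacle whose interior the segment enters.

Obstacle 1 [(13,0) (15,2) (22,13) (24,17) (13,24)]:
  edge (13,0)–(15,2): clear
  edge (15,2)–(22,13): clear
  edge (22,13)–(24,17): clear
  edge (24,17)–(13,24): clear
  edge (13,24)–(13,0): clear
  midpoint (43/2,10) outside
  → clear
Obstacle 2 [(1,5) (11,4) (11,19)]:
  edge (1,5)–(11,4): clear
  edge (11,4)–(11,19): clear
  edge (11,19)–(1,5): clear
  midpoint (43/2,10) outside
  → clear

FREE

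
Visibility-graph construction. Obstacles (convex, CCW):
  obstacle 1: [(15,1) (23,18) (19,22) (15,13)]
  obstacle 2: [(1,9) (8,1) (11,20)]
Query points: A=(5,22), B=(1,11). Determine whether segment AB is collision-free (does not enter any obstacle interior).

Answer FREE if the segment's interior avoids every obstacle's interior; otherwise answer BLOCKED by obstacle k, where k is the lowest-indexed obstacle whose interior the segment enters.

FREE

Obstacle 1 [(15,1) (23,18) (19,22) (15,13)]:
  edge (15,1)–(23,18): clear
  edge (23,18)–(19,22): clear
  edge (19,22)–(15,13): clear
  edge (15,13)–(15,1): clear
  midpoint (3,33/2) outside
  → clear
Obstacle 2 [(1,9) (8,1) (11,20)]:
  edge (1,9)–(8,1): clear
  edge (8,1)–(11,20): clear
  edge (11,20)–(1,9): clear
  midpoint (3,33/2) outside
  → clear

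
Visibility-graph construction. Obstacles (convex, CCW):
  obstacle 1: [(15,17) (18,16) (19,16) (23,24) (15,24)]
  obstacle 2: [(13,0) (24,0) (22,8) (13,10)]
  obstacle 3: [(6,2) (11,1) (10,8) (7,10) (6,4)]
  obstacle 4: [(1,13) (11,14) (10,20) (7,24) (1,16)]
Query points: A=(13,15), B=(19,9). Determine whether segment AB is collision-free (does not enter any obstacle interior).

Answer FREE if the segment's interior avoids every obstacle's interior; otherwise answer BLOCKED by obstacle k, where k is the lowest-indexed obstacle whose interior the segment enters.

Obstacle 1 [(15,17) (18,16) (19,16) (23,24) (15,24)]:
  edge (15,17)–(18,16): clear
  edge (18,16)–(19,16): clear
  edge (19,16)–(23,24): clear
  edge (23,24)–(15,24): clear
  edge (15,24)–(15,17): clear
  midpoint (16,12) outside
  → clear
Obstacle 2 [(13,0) (24,0) (22,8) (13,10)]:
  edge (13,0)–(24,0): clear
  edge (24,0)–(22,8): clear
  edge (22,8)–(13,10): clear
  edge (13,10)–(13,0): clear
  midpoint (16,12) outside
  → clear
Obstacle 3 [(6,2) (11,1) (10,8) (7,10) (6,4)]:
  edge (6,2)–(11,1): clear
  edge (11,1)–(10,8): clear
  edge (10,8)–(7,10): clear
  edge (7,10)–(6,4): clear
  edge (6,4)–(6,2): clear
  midpoint (16,12) outside
  → clear
Obstacle 4 [(1,13) (11,14) (10,20) (7,24) (1,16)]:
  edge (1,13)–(11,14): clear
  edge (11,14)–(10,20): clear
  edge (10,20)–(7,24): clear
  edge (7,24)–(1,16): clear
  edge (1,16)–(1,13): clear
  midpoint (16,12) outside
  → clear

FREE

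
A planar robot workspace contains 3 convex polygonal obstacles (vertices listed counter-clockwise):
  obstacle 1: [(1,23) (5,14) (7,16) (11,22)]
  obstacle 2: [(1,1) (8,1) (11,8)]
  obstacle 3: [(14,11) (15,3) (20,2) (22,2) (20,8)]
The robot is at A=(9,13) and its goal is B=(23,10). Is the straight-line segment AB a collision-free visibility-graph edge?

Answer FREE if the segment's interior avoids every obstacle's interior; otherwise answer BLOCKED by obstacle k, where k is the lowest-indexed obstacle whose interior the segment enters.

FREE

Obstacle 1 [(1,23) (5,14) (7,16) (11,22)]:
  edge (1,23)–(5,14): clear
  edge (5,14)–(7,16): clear
  edge (7,16)–(11,22): clear
  edge (11,22)–(1,23): clear
  midpoint (16,23/2) outside
  → clear
Obstacle 2 [(1,1) (8,1) (11,8)]:
  edge (1,1)–(8,1): clear
  edge (8,1)–(11,8): clear
  edge (11,8)–(1,1): clear
  midpoint (16,23/2) outside
  → clear
Obstacle 3 [(14,11) (15,3) (20,2) (22,2) (20,8)]:
  edge (14,11)–(15,3): clear
  edge (15,3)–(20,2): clear
  edge (20,2)–(22,2): clear
  edge (22,2)–(20,8): clear
  edge (20,8)–(14,11): clear
  midpoint (16,23/2) outside
  → clear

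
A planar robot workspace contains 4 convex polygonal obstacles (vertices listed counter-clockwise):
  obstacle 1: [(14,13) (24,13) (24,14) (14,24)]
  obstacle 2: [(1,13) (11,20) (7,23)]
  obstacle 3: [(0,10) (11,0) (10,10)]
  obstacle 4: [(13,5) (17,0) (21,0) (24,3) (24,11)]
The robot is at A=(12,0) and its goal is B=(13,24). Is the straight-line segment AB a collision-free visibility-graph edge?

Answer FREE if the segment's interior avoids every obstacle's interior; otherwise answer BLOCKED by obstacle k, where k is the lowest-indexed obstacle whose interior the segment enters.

Obstacle 1 [(14,13) (24,13) (24,14) (14,24)]:
  edge (14,13)–(24,13): clear
  edge (24,13)–(24,14): clear
  edge (24,14)–(14,24): clear
  edge (14,24)–(14,13): clear
  midpoint (25/2,12) outside
  → clear
Obstacle 2 [(1,13) (11,20) (7,23)]:
  edge (1,13)–(11,20): clear
  edge (11,20)–(7,23): clear
  edge (7,23)–(1,13): clear
  midpoint (25/2,12) outside
  → clear
Obstacle 3 [(0,10) (11,0) (10,10)]:
  edge (0,10)–(11,0): clear
  edge (11,0)–(10,10): clear
  edge (10,10)–(0,10): clear
  midpoint (25/2,12) outside
  → clear
Obstacle 4 [(13,5) (17,0) (21,0) (24,3) (24,11)]:
  edge (13,5)–(17,0): clear
  edge (17,0)–(21,0): clear
  edge (21,0)–(24,3): clear
  edge (24,3)–(24,11): clear
  edge (24,11)–(13,5): clear
  midpoint (25/2,12) outside
  → clear

FREE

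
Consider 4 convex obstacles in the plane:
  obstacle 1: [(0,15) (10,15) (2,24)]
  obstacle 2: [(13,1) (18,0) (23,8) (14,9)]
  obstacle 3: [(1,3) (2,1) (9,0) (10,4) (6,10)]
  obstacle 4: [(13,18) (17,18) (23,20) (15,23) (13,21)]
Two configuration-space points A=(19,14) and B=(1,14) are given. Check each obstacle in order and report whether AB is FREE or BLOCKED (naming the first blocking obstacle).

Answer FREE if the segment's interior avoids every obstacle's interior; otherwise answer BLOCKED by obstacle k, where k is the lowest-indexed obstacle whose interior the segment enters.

Obstacle 1 [(0,15) (10,15) (2,24)]:
  edge (0,15)–(10,15): clear
  edge (10,15)–(2,24): clear
  edge (2,24)–(0,15): clear
  midpoint (10,14) outside
  → clear
Obstacle 2 [(13,1) (18,0) (23,8) (14,9)]:
  edge (13,1)–(18,0): clear
  edge (18,0)–(23,8): clear
  edge (23,8)–(14,9): clear
  edge (14,9)–(13,1): clear
  midpoint (10,14) outside
  → clear
Obstacle 3 [(1,3) (2,1) (9,0) (10,4) (6,10)]:
  edge (1,3)–(2,1): clear
  edge (2,1)–(9,0): clear
  edge (9,0)–(10,4): clear
  edge (10,4)–(6,10): clear
  edge (6,10)–(1,3): clear
  midpoint (10,14) outside
  → clear
Obstacle 4 [(13,18) (17,18) (23,20) (15,23) (13,21)]:
  edge (13,18)–(17,18): clear
  edge (17,18)–(23,20): clear
  edge (23,20)–(15,23): clear
  edge (15,23)–(13,21): clear
  edge (13,21)–(13,18): clear
  midpoint (10,14) outside
  → clear

FREE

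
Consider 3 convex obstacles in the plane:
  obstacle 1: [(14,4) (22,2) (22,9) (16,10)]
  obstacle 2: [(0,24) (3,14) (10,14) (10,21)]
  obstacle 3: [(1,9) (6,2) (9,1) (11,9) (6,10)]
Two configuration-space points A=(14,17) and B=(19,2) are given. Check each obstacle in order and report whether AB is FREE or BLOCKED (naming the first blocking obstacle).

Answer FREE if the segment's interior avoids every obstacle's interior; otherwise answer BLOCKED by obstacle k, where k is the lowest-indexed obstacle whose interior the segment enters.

BLOCKED by obstacle 1

Obstacle 1 [(14,4) (22,2) (22,9) (16,10)]:
  edge (14,4)–(22,2): crosses AB
  edge (22,2)–(22,9): clear
  edge (22,9)–(16,10): crosses AB
  edge (16,10)–(14,4): clear
  → BLOCKED
Obstacle 2 [(0,24) (3,14) (10,14) (10,21)]:
  edge (0,24)–(3,14): clear
  edge (3,14)–(10,14): clear
  edge (10,14)–(10,21): clear
  edge (10,21)–(0,24): clear
  midpoint (33/2,19/2) outside
  → clear
Obstacle 3 [(1,9) (6,2) (9,1) (11,9) (6,10)]:
  edge (1,9)–(6,2): clear
  edge (6,2)–(9,1): clear
  edge (9,1)–(11,9): clear
  edge (11,9)–(6,10): clear
  edge (6,10)–(1,9): clear
  midpoint (33/2,19/2) outside
  → clear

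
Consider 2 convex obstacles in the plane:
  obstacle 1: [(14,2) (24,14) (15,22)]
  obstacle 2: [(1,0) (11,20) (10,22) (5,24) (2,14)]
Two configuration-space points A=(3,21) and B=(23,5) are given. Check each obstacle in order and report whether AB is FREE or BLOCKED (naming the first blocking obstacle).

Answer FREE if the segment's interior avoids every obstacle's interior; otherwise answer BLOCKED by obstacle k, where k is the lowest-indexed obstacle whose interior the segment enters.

BLOCKED by obstacle 1

Obstacle 1 [(14,2) (24,14) (15,22)]:
  edge (14,2)–(24,14): crosses AB
  edge (24,14)–(15,22): clear
  edge (15,22)–(14,2): crosses AB
  → BLOCKED
Obstacle 2 [(1,0) (11,20) (10,22) (5,24) (2,14)]:
  edge (1,0)–(11,20): crosses AB
  edge (11,20)–(10,22): clear
  edge (10,22)–(5,24): clear
  edge (5,24)–(2,14): crosses AB
  edge (2,14)–(1,0): clear
  → BLOCKED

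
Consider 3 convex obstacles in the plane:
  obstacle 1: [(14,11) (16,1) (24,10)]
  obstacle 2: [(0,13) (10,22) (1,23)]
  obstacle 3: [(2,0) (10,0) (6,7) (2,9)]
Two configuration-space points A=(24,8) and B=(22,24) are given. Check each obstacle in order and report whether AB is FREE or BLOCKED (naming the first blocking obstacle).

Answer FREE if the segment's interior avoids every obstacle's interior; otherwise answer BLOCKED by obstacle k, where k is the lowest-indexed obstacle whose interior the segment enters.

Obstacle 1 [(14,11) (16,1) (24,10)]:
  edge (14,11)–(16,1): clear
  edge (16,1)–(24,10): crosses AB
  edge (24,10)–(14,11): crosses AB
  → BLOCKED
Obstacle 2 [(0,13) (10,22) (1,23)]:
  edge (0,13)–(10,22): clear
  edge (10,22)–(1,23): clear
  edge (1,23)–(0,13): clear
  midpoint (23,16) outside
  → clear
Obstacle 3 [(2,0) (10,0) (6,7) (2,9)]:
  edge (2,0)–(10,0): clear
  edge (10,0)–(6,7): clear
  edge (6,7)–(2,9): clear
  edge (2,9)–(2,0): clear
  midpoint (23,16) outside
  → clear

BLOCKED by obstacle 1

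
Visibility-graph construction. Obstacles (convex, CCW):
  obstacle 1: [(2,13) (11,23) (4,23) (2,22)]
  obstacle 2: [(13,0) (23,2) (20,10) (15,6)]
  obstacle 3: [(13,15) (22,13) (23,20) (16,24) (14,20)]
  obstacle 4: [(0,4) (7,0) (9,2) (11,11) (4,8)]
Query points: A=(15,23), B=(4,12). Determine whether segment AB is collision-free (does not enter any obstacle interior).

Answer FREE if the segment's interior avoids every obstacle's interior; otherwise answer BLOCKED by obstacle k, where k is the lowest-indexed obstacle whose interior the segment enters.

FREE

Obstacle 1 [(2,13) (11,23) (4,23) (2,22)]:
  edge (2,13)–(11,23): clear
  edge (11,23)–(4,23): clear
  edge (4,23)–(2,22): clear
  edge (2,22)–(2,13): clear
  midpoint (19/2,35/2) outside
  → clear
Obstacle 2 [(13,0) (23,2) (20,10) (15,6)]:
  edge (13,0)–(23,2): clear
  edge (23,2)–(20,10): clear
  edge (20,10)–(15,6): clear
  edge (15,6)–(13,0): clear
  midpoint (19/2,35/2) outside
  → clear
Obstacle 3 [(13,15) (22,13) (23,20) (16,24) (14,20)]:
  edge (13,15)–(22,13): clear
  edge (22,13)–(23,20): clear
  edge (23,20)–(16,24): clear
  edge (16,24)–(14,20): clear
  edge (14,20)–(13,15): clear
  midpoint (19/2,35/2) outside
  → clear
Obstacle 4 [(0,4) (7,0) (9,2) (11,11) (4,8)]:
  edge (0,4)–(7,0): clear
  edge (7,0)–(9,2): clear
  edge (9,2)–(11,11): clear
  edge (11,11)–(4,8): clear
  edge (4,8)–(0,4): clear
  midpoint (19/2,35/2) outside
  → clear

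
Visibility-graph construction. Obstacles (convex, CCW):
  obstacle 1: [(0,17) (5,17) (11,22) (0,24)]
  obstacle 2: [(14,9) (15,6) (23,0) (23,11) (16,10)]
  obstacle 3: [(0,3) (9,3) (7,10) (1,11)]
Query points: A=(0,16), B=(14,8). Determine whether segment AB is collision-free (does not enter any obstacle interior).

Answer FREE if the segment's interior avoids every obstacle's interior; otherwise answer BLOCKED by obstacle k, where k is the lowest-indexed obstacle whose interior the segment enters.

FREE

Obstacle 1 [(0,17) (5,17) (11,22) (0,24)]:
  edge (0,17)–(5,17): clear
  edge (5,17)–(11,22): clear
  edge (11,22)–(0,24): clear
  edge (0,24)–(0,17): clear
  midpoint (7,12) outside
  → clear
Obstacle 2 [(14,9) (15,6) (23,0) (23,11) (16,10)]:
  edge (14,9)–(15,6): clear
  edge (15,6)–(23,0): clear
  edge (23,0)–(23,11): clear
  edge (23,11)–(16,10): clear
  edge (16,10)–(14,9): clear
  midpoint (7,12) outside
  → clear
Obstacle 3 [(0,3) (9,3) (7,10) (1,11)]:
  edge (0,3)–(9,3): clear
  edge (9,3)–(7,10): clear
  edge (7,10)–(1,11): clear
  edge (1,11)–(0,3): clear
  midpoint (7,12) outside
  → clear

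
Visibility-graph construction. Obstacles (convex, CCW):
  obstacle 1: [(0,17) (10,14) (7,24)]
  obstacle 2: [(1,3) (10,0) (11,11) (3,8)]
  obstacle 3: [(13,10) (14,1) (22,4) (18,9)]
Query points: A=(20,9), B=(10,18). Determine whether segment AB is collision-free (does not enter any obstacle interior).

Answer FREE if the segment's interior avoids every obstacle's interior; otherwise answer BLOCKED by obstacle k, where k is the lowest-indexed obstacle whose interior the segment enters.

FREE

Obstacle 1 [(0,17) (10,14) (7,24)]:
  edge (0,17)–(10,14): clear
  edge (10,14)–(7,24): clear
  edge (7,24)–(0,17): clear
  midpoint (15,27/2) outside
  → clear
Obstacle 2 [(1,3) (10,0) (11,11) (3,8)]:
  edge (1,3)–(10,0): clear
  edge (10,0)–(11,11): clear
  edge (11,11)–(3,8): clear
  edge (3,8)–(1,3): clear
  midpoint (15,27/2) outside
  → clear
Obstacle 3 [(13,10) (14,1) (22,4) (18,9)]:
  edge (13,10)–(14,1): clear
  edge (14,1)–(22,4): clear
  edge (22,4)–(18,9): clear
  edge (18,9)–(13,10): clear
  midpoint (15,27/2) outside
  → clear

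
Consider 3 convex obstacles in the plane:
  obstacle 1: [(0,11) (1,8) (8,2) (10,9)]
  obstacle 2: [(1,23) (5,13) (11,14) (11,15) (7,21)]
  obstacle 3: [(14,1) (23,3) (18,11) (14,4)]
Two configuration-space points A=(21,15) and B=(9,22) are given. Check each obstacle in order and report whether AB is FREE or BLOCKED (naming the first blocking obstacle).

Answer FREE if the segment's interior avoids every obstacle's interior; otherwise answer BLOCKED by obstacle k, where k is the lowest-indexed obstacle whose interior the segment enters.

FREE

Obstacle 1 [(0,11) (1,8) (8,2) (10,9)]:
  edge (0,11)–(1,8): clear
  edge (1,8)–(8,2): clear
  edge (8,2)–(10,9): clear
  edge (10,9)–(0,11): clear
  midpoint (15,37/2) outside
  → clear
Obstacle 2 [(1,23) (5,13) (11,14) (11,15) (7,21)]:
  edge (1,23)–(5,13): clear
  edge (5,13)–(11,14): clear
  edge (11,14)–(11,15): clear
  edge (11,15)–(7,21): clear
  edge (7,21)–(1,23): clear
  midpoint (15,37/2) outside
  → clear
Obstacle 3 [(14,1) (23,3) (18,11) (14,4)]:
  edge (14,1)–(23,3): clear
  edge (23,3)–(18,11): clear
  edge (18,11)–(14,4): clear
  edge (14,4)–(14,1): clear
  midpoint (15,37/2) outside
  → clear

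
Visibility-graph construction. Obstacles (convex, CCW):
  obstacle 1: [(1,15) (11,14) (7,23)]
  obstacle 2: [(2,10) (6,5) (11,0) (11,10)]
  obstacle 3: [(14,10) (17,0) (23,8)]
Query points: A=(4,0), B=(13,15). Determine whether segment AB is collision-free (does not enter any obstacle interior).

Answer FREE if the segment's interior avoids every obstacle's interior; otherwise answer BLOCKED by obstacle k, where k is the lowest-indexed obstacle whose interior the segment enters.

Obstacle 1 [(1,15) (11,14) (7,23)]:
  edge (1,15)–(11,14): clear
  edge (11,14)–(7,23): clear
  edge (7,23)–(1,15): clear
  midpoint (17/2,15/2) outside
  → clear
Obstacle 2 [(2,10) (6,5) (11,0) (11,10)]:
  edge (2,10)–(6,5): clear
  edge (6,5)–(11,0): crosses AB
  edge (11,0)–(11,10): clear
  edge (11,10)–(2,10): crosses AB
  → BLOCKED
Obstacle 3 [(14,10) (17,0) (23,8)]:
  edge (14,10)–(17,0): clear
  edge (17,0)–(23,8): clear
  edge (23,8)–(14,10): clear
  midpoint (17/2,15/2) outside
  → clear

BLOCKED by obstacle 2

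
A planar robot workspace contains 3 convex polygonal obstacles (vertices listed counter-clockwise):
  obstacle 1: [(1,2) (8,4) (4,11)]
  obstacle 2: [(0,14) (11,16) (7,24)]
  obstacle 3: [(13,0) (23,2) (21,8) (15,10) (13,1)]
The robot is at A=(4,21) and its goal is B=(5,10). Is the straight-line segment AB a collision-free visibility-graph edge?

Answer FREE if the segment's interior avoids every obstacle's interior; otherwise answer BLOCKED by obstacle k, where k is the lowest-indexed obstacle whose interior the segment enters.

Obstacle 1 [(1,2) (8,4) (4,11)]:
  edge (1,2)–(8,4): clear
  edge (8,4)–(4,11): clear
  edge (4,11)–(1,2): clear
  midpoint (9/2,31/2) outside
  → clear
Obstacle 2 [(0,14) (11,16) (7,24)]:
  edge (0,14)–(11,16): crosses AB
  edge (11,16)–(7,24): clear
  edge (7,24)–(0,14): crosses AB
  → BLOCKED
Obstacle 3 [(13,0) (23,2) (21,8) (15,10) (13,1)]:
  edge (13,0)–(23,2): clear
  edge (23,2)–(21,8): clear
  edge (21,8)–(15,10): clear
  edge (15,10)–(13,1): clear
  edge (13,1)–(13,0): clear
  midpoint (9/2,31/2) outside
  → clear

BLOCKED by obstacle 2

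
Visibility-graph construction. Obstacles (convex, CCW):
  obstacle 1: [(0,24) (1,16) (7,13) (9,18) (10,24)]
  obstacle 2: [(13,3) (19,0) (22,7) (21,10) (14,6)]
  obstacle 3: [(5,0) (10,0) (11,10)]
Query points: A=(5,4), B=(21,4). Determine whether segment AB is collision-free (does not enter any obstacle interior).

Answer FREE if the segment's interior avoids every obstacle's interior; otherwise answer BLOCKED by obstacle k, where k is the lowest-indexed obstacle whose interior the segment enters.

Obstacle 1 [(0,24) (1,16) (7,13) (9,18) (10,24)]:
  edge (0,24)–(1,16): clear
  edge (1,16)–(7,13): clear
  edge (7,13)–(9,18): clear
  edge (9,18)–(10,24): clear
  edge (10,24)–(0,24): clear
  midpoint (13,4) outside
  → clear
Obstacle 2 [(13,3) (19,0) (22,7) (21,10) (14,6)]:
  edge (13,3)–(19,0): clear
  edge (19,0)–(22,7): crosses AB
  edge (22,7)–(21,10): clear
  edge (21,10)–(14,6): clear
  edge (14,6)–(13,3): crosses AB
  → BLOCKED
Obstacle 3 [(5,0) (10,0) (11,10)]:
  edge (5,0)–(10,0): clear
  edge (10,0)–(11,10): crosses AB
  edge (11,10)–(5,0): crosses AB
  → BLOCKED

BLOCKED by obstacle 2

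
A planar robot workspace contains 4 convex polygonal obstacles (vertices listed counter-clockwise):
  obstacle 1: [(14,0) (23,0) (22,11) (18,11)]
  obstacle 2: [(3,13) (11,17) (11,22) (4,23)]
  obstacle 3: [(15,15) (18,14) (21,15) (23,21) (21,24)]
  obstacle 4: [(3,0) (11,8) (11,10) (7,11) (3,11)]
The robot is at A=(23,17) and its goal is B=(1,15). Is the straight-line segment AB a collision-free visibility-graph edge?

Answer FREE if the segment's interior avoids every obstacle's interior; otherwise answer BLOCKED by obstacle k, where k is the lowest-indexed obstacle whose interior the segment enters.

Obstacle 1 [(14,0) (23,0) (22,11) (18,11)]:
  edge (14,0)–(23,0): clear
  edge (23,0)–(22,11): clear
  edge (22,11)–(18,11): clear
  edge (18,11)–(14,0): clear
  midpoint (12,16) outside
  → clear
Obstacle 2 [(3,13) (11,17) (11,22) (4,23)]:
  edge (3,13)–(11,17): crosses AB
  edge (11,17)–(11,22): clear
  edge (11,22)–(4,23): clear
  edge (4,23)–(3,13): crosses AB
  → BLOCKED
Obstacle 3 [(15,15) (18,14) (21,15) (23,21) (21,24)]:
  edge (15,15)–(18,14): clear
  edge (18,14)–(21,15): clear
  edge (21,15)–(23,21): crosses AB
  edge (23,21)–(21,24): clear
  edge (21,24)–(15,15): crosses AB
  → BLOCKED
Obstacle 4 [(3,0) (11,8) (11,10) (7,11) (3,11)]:
  edge (3,0)–(11,8): clear
  edge (11,8)–(11,10): clear
  edge (11,10)–(7,11): clear
  edge (7,11)–(3,11): clear
  edge (3,11)–(3,0): clear
  midpoint (12,16) outside
  → clear

BLOCKED by obstacle 2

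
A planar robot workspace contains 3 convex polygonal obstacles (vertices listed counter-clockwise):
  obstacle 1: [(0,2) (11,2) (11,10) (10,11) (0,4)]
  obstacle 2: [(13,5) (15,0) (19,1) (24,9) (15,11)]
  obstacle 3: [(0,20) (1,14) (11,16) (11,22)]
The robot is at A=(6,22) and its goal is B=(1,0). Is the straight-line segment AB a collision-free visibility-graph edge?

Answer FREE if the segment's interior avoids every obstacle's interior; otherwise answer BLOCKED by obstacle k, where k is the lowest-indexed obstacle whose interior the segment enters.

BLOCKED by obstacle 1

Obstacle 1 [(0,2) (11,2) (11,10) (10,11) (0,4)]:
  edge (0,2)–(11,2): crosses AB
  edge (11,2)–(11,10): clear
  edge (11,10)–(10,11): clear
  edge (10,11)–(0,4): crosses AB
  edge (0,4)–(0,2): clear
  → BLOCKED
Obstacle 2 [(13,5) (15,0) (19,1) (24,9) (15,11)]:
  edge (13,5)–(15,0): clear
  edge (15,0)–(19,1): clear
  edge (19,1)–(24,9): clear
  edge (24,9)–(15,11): clear
  edge (15,11)–(13,5): clear
  midpoint (7/2,11) outside
  → clear
Obstacle 3 [(0,20) (1,14) (11,16) (11,22)]:
  edge (0,20)–(1,14): clear
  edge (1,14)–(11,16): crosses AB
  edge (11,16)–(11,22): clear
  edge (11,22)–(0,20): crosses AB
  → BLOCKED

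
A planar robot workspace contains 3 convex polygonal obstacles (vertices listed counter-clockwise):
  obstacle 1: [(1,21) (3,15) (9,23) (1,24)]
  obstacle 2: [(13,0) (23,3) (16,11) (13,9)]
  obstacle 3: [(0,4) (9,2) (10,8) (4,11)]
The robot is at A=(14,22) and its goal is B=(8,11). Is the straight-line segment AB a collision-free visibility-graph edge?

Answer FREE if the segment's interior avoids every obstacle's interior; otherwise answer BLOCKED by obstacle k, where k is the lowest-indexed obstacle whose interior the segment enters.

Obstacle 1 [(1,21) (3,15) (9,23) (1,24)]:
  edge (1,21)–(3,15): clear
  edge (3,15)–(9,23): clear
  edge (9,23)–(1,24): clear
  edge (1,24)–(1,21): clear
  midpoint (11,33/2) outside
  → clear
Obstacle 2 [(13,0) (23,3) (16,11) (13,9)]:
  edge (13,0)–(23,3): clear
  edge (23,3)–(16,11): clear
  edge (16,11)–(13,9): clear
  edge (13,9)–(13,0): clear
  midpoint (11,33/2) outside
  → clear
Obstacle 3 [(0,4) (9,2) (10,8) (4,11)]:
  edge (0,4)–(9,2): clear
  edge (9,2)–(10,8): clear
  edge (10,8)–(4,11): clear
  edge (4,11)–(0,4): clear
  midpoint (11,33/2) outside
  → clear

FREE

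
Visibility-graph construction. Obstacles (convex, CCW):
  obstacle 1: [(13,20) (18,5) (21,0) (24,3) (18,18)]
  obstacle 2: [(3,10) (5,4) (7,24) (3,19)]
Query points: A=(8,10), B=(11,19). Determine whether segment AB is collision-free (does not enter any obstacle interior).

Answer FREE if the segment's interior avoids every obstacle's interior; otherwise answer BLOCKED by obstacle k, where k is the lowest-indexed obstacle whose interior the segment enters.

FREE

Obstacle 1 [(13,20) (18,5) (21,0) (24,3) (18,18)]:
  edge (13,20)–(18,5): clear
  edge (18,5)–(21,0): clear
  edge (21,0)–(24,3): clear
  edge (24,3)–(18,18): clear
  edge (18,18)–(13,20): clear
  midpoint (19/2,29/2) outside
  → clear
Obstacle 2 [(3,10) (5,4) (7,24) (3,19)]:
  edge (3,10)–(5,4): clear
  edge (5,4)–(7,24): clear
  edge (7,24)–(3,19): clear
  edge (3,19)–(3,10): clear
  midpoint (19/2,29/2) outside
  → clear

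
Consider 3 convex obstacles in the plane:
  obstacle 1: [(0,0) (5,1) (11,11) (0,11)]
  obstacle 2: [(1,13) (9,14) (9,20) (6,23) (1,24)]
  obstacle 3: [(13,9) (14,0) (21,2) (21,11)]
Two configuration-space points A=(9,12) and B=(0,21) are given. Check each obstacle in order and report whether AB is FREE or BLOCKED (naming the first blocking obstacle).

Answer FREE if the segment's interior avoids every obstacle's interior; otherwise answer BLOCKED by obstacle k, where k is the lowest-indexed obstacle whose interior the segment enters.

BLOCKED by obstacle 2

Obstacle 1 [(0,0) (5,1) (11,11) (0,11)]:
  edge (0,0)–(5,1): clear
  edge (5,1)–(11,11): clear
  edge (11,11)–(0,11): clear
  edge (0,11)–(0,0): clear
  midpoint (9/2,33/2) outside
  → clear
Obstacle 2 [(1,13) (9,14) (9,20) (6,23) (1,24)]:
  edge (1,13)–(9,14): crosses AB
  edge (9,14)–(9,20): clear
  edge (9,20)–(6,23): clear
  edge (6,23)–(1,24): clear
  edge (1,24)–(1,13): crosses AB
  → BLOCKED
Obstacle 3 [(13,9) (14,0) (21,2) (21,11)]:
  edge (13,9)–(14,0): clear
  edge (14,0)–(21,2): clear
  edge (21,2)–(21,11): clear
  edge (21,11)–(13,9): clear
  midpoint (9/2,33/2) outside
  → clear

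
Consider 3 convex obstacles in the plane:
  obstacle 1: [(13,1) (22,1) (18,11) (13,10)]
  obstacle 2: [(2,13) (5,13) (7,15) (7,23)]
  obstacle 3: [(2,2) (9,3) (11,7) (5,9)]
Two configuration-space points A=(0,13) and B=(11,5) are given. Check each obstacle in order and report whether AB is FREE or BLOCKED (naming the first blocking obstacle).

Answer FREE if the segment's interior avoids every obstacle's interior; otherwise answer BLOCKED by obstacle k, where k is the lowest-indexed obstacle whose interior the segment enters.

Obstacle 1 [(13,1) (22,1) (18,11) (13,10)]:
  edge (13,1)–(22,1): clear
  edge (22,1)–(18,11): clear
  edge (18,11)–(13,10): clear
  edge (13,10)–(13,1): clear
  midpoint (11/2,9) outside
  → clear
Obstacle 2 [(2,13) (5,13) (7,15) (7,23)]:
  edge (2,13)–(5,13): clear
  edge (5,13)–(7,15): clear
  edge (7,15)–(7,23): clear
  edge (7,23)–(2,13): clear
  midpoint (11/2,9) outside
  → clear
Obstacle 3 [(2,2) (9,3) (11,7) (5,9)]:
  edge (2,2)–(9,3): clear
  edge (9,3)–(11,7): crosses AB
  edge (11,7)–(5,9): crosses AB
  edge (5,9)–(2,2): clear
  → BLOCKED

BLOCKED by obstacle 3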